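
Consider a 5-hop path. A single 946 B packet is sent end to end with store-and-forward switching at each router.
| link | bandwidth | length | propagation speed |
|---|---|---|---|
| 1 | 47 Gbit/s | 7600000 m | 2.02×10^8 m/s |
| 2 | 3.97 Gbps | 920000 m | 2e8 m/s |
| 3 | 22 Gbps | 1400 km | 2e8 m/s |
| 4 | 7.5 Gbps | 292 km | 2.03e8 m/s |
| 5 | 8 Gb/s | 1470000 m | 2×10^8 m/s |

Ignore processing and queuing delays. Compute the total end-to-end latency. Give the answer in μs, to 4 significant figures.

L = 946 × 8 = 7568 bits.
Transmission delays (L/R per hop): 0.161021, 1.9063, 0.344, 1.00907, 0.946 μs; sum = 4.36639 μs.
Propagation delays (d/s per hop): 37623.8, 4600, 7000, 1438.42, 7350 μs; sum = 58012.2 μs.
End-to-end = 58020 μs.

58020 μs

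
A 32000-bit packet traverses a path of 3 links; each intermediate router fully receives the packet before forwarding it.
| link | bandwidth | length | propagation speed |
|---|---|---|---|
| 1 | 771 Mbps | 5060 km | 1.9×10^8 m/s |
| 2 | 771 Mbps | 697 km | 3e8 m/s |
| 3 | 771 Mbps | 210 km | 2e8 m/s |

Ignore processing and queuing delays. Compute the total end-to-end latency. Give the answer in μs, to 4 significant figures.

30130 μs

Transmission delay per hop = L/R = 32000/771000000 = 41.5045 μs; 3 hops → 124.514 μs.
Propagation delays (d/s per hop): 26631.6, 2323.33, 1050 μs; sum = 30004.9 μs.
End-to-end = 30130 μs.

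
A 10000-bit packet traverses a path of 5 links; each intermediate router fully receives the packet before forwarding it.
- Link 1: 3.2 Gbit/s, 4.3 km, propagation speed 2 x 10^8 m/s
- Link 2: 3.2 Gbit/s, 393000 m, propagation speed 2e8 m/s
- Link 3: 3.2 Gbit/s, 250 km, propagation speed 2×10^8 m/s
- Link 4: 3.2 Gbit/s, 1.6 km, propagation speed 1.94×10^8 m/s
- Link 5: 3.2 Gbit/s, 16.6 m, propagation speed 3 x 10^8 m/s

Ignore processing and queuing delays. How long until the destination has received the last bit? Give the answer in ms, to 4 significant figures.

Transmission delay per hop = L/R = 10000/3200000000 = 0.003125 ms; 5 hops → 0.015625 ms.
Propagation delays (d/s per hop): 0.0215, 1.965, 1.25, 0.00824742, 5.53333e-05 ms; sum = 3.2448 ms.
End-to-end = 3.260 ms.

3.260 ms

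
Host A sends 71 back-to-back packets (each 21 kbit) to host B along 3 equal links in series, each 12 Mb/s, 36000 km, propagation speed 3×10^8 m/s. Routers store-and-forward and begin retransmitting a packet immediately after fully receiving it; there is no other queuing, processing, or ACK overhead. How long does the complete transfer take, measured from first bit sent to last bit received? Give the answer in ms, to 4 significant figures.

Per-hop transmission t_tx = L/R = 21000/12000000 = 1.75 ms.
Per-hop propagation t_prop = 36000000/300000000 = 120 ms.
Pipeline fill: first packet needs 3·t_tx to clear all hops; remaining 70 packets each add one t_tx.
Total = (3+71-1)·t_tx + 3·t_prop = 73·1.75 + 3·120 = 487.8 ms.

487.8 ms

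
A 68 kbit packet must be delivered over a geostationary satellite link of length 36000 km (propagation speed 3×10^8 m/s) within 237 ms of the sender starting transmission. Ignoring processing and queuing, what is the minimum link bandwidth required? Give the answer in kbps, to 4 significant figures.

Propagation delay = 36000000 / 300000000 = 120 ms.
Transmission budget = 237 − 120 = 117 ms.
R ≥ L / t_tx = 68000 bits / 0.117 s = 581.2 kbps.

581.2 kbps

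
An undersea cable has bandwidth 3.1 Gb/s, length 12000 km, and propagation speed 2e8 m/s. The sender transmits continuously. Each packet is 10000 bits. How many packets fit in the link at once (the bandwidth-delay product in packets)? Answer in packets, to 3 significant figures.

Propagation delay = 12000000 / 200000000 = 0.06 s.
BDP = R × t_prop = 3100000000 × 0.06 = 186000000 bits.
In packets of 10000 bits: 18600 packets.

18600 packets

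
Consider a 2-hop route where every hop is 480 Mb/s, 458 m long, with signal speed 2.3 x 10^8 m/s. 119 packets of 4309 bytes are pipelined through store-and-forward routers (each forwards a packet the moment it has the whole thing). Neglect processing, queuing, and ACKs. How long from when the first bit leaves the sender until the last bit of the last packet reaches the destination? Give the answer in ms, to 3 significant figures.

Per-hop transmission t_tx = L/R = 34472/480000000 = 0.0718167 ms.
Per-hop propagation t_prop = 458/2.3e+08 = 0.0019913 ms.
Pipeline fill: first packet needs 2·t_tx to clear all hops; remaining 118 packets each add one t_tx.
Total = (2+119-1)·t_tx + 2·t_prop = 120·0.0718167 + 2·0.0019913 = 8.62 ms.

8.62 ms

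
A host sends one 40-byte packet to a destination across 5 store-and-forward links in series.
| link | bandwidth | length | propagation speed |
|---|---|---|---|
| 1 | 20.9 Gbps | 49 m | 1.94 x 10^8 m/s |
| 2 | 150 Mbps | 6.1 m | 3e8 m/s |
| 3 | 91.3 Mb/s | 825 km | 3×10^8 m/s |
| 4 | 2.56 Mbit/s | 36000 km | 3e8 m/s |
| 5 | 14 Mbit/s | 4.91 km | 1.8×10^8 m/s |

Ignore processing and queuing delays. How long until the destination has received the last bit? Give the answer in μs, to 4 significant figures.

L = 40 × 8 = 320 bits.
Transmission delays (L/R per hop): 0.015311, 2.13333, 3.50493, 125, 22.8571 μs; sum = 153.511 μs.
Propagation delays (d/s per hop): 0.252577, 0.0203333, 2750, 120000, 27.2778 μs; sum = 122778 μs.
End-to-end = 122900 μs.

122900 μs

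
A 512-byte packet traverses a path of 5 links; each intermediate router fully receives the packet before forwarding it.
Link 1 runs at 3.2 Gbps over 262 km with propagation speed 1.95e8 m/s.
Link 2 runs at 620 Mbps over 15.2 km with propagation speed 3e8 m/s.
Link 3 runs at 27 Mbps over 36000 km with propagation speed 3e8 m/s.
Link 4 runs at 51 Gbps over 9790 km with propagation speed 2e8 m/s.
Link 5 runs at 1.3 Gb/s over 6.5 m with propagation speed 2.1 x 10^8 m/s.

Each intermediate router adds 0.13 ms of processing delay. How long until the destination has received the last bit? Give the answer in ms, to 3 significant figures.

L = 512 × 8 = 4096 bits.
Transmission delays (L/R per hop): 0.00128, 0.00660645, 0.151704, 8.03137e-05, 0.00315077 ms; sum = 0.162821 ms.
Propagation delays (d/s per hop): 1.34359, 0.0506667, 120, 48.95, 3.09524e-05 ms; sum = 170.344 ms.
Processing at 4 router(s): 4 × 0.13 ms = 0.52 ms.
End-to-end = 171 ms.

171 ms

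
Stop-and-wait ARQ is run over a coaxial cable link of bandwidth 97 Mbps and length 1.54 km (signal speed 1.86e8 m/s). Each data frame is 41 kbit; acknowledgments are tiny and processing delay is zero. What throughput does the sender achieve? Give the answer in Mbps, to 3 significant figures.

93.3 Mbps

t_tx = L/R = 41000/97000000 = 0.00042268 s.
t_prop = 1540/186000000 = 8.27957e-06 s; RTT = 1.65591e-05 s.
Cycle = t_tx + RTT = 0.00043924 s.
Throughput = L / cycle = 41000 / 0.00043924 = 93.3 Mbps.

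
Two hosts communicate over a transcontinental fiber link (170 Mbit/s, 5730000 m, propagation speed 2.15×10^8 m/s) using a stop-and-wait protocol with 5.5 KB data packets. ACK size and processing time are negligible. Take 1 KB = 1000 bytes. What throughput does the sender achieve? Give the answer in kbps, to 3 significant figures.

821 kbps

t_tx = L/R = 44000/170000000 = 0.000258824 s.
t_prop = 5730000/215000000 = 0.0266512 s; RTT = 0.0533023 s.
Cycle = t_tx + RTT = 0.0535611 s.
Throughput = L / cycle = 44000 / 0.0535611 = 821 kbps.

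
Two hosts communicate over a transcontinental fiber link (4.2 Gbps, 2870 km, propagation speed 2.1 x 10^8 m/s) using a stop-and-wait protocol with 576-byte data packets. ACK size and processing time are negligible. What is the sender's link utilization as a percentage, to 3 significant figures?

0.00401 %

t_tx = L/R = 4608/4200000000 = 1.09714e-06 s.
t_prop = 2870000/210000000 = 0.0136667 s; RTT = 0.0273333 s.
Cycle = t_tx + RTT = 0.0273344 s.
Utilization = t_tx / cycle = 1.09714e-06/0.0273344 = 0.00401 %.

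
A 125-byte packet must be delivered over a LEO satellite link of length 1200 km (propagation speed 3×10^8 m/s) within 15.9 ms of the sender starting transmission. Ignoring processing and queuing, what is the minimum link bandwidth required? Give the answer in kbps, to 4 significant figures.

84.03 kbps

L = 1000 bits.
Propagation delay = 1200000 / 300000000 = 4 ms.
Transmission budget = 15.9 − 4 = 11.9 ms.
R ≥ L / t_tx = 1000 bits / 0.0119 s = 84.03 kbps.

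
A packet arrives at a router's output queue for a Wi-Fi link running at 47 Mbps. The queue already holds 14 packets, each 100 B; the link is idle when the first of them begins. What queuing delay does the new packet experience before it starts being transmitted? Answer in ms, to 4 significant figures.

0.2383 ms

Each queued packet: L/R = 800/47000000 = 0.0170213 ms.
14 queued → 0.238298 ms.
Queuing delay = 0.2383 ms.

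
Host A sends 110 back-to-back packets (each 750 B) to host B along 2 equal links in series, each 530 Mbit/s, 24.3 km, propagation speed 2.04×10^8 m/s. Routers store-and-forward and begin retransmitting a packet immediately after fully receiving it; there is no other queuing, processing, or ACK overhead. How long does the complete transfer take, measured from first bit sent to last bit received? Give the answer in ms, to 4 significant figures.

Per-hop transmission t_tx = L/R = 6000/530000000 = 0.0113208 ms.
Per-hop propagation t_prop = 24300/204000000 = 0.119118 ms.
Pipeline fill: first packet needs 2·t_tx to clear all hops; remaining 109 packets each add one t_tx.
Total = (2+110-1)·t_tx + 2·t_prop = 111·0.0113208 + 2·0.119118 = 1.495 ms.

1.495 ms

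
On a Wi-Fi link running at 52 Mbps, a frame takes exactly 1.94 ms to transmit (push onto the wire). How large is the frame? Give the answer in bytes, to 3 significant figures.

L = R × t_tx = 52000000 b/s × 0.00194 s = 100880 bits.
In bytes: 100880 / 8 = 12600 bytes.

12600 bytes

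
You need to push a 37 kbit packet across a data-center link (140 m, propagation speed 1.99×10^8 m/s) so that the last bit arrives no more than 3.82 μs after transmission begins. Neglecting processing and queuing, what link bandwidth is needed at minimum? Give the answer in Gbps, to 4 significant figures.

11.87 Gbps

Propagation delay = 140 / 199000000 = 0.703518 μs.
Transmission budget = 3.82 − 0.703518 = 3.11648 μs.
R ≥ L / t_tx = 37000 bits / 3.11648e-06 s = 11.87 Gbps.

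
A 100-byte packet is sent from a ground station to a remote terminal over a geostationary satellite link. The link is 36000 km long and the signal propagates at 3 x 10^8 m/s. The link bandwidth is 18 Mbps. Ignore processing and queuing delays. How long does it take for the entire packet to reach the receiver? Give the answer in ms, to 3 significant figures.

L = 100 × 8 = 800 bits.
Transmission delay = L/R = 800 / 18000000 = 0.0444444 ms.
Propagation delay = d/s = 36000000 m / 300000000 m/s = 120 ms.
Total = 120 ms.

120 ms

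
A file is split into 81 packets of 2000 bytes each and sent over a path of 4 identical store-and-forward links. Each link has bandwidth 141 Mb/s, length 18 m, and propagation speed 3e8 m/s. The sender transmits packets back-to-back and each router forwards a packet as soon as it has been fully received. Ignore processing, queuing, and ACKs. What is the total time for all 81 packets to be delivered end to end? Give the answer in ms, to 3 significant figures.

9.53 ms

Per-hop transmission t_tx = L/R = 16000/141000000 = 0.113475 ms.
Per-hop propagation t_prop = 18/300000000 = 6e-05 ms.
Pipeline fill: first packet needs 4·t_tx to clear all hops; remaining 80 packets each add one t_tx.
Total = (4+81-1)·t_tx + 4·t_prop = 84·0.113475 + 4·6e-05 = 9.53 ms.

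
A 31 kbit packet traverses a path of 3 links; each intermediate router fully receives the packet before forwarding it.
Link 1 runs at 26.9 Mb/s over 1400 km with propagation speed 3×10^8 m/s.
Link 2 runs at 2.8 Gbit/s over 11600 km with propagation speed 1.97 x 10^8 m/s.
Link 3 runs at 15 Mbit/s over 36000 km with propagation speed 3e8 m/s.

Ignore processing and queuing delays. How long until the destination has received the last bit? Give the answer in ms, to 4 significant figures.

L = 31000 bits.
Transmission delays (L/R per hop): 1.15242, 0.0110714, 2.06667 ms; sum = 3.23015 ms.
Propagation delays (d/s per hop): 4.66667, 58.8832, 120 ms; sum = 183.55 ms.
End-to-end = 186.8 ms.

186.8 ms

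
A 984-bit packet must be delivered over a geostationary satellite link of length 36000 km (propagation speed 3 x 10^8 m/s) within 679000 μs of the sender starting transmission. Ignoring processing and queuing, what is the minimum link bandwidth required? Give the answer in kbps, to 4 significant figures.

Propagation delay = 36000000 / 300000000 = 120000 μs.
Transmission budget = 679000 − 120000 = 559000 μs.
R ≥ L / t_tx = 984 bits / 0.559 s = 1.760 kbps.

1.760 kbps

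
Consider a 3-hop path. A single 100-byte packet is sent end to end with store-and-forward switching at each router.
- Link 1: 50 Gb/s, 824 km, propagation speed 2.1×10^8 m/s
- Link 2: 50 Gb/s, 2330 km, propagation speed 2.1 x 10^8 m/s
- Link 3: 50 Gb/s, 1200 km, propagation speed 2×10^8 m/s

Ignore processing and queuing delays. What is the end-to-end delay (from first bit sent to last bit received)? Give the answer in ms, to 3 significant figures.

L = 100 × 8 = 800 bits.
Transmission delay per hop = L/R = 800/50000000000 = 1.6e-05 ms; 3 hops → 4.8e-05 ms.
Propagation delays (d/s per hop): 3.92381, 11.0952, 6 ms; sum = 21.019 ms.
End-to-end = 21.0 ms.

21.0 ms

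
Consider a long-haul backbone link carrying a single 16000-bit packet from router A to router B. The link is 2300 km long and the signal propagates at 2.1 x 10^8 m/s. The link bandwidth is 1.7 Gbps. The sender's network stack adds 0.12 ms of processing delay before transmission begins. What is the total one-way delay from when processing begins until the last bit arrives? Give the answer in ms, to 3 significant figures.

11.1 ms

Transmission delay = L/R = 16000 / 1700000000 = 0.00941176 ms.
Propagation delay = d/s = 2300000 m / 210000000 m/s = 10.9524 ms.
Plus processing delay 0.12 ms = 0.12 ms.
Total = 11.1 ms.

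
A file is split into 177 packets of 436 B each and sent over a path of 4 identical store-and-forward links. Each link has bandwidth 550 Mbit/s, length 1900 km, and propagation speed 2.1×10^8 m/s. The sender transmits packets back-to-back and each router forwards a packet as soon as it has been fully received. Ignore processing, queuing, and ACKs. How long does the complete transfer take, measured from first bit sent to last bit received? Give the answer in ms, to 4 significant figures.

Per-hop transmission t_tx = L/R = 3488/550000000 = 0.00634182 ms.
Per-hop propagation t_prop = 1900000/210000000 = 9.04762 ms.
Pipeline fill: first packet needs 4·t_tx to clear all hops; remaining 176 packets each add one t_tx.
Total = (4+177-1)·t_tx + 4·t_prop = 180·0.00634182 + 4·9.04762 = 37.33 ms.

37.33 ms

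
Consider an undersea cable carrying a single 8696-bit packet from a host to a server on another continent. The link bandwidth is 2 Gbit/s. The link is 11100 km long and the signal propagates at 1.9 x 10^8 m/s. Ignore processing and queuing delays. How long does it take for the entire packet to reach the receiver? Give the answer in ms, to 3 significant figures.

Transmission delay = L/R = 8696 / 2000000000 = 0.004348 ms.
Propagation delay = d/s = 11100000 m / 190000000 m/s = 58.4211 ms.
Total = 58.4 ms.

58.4 ms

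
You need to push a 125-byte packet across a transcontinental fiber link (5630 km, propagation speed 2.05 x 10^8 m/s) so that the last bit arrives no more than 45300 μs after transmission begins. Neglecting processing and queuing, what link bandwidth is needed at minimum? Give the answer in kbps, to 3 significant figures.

L = 1000 bits.
Propagation delay = 5630000 / 2.05e+08 = 27463.4 μs.
Transmission budget = 45300 − 27463.4 = 17836.6 μs.
R ≥ L / t_tx = 1000 bits / 0.0178366 s = 56.1 kbps.

56.1 kbps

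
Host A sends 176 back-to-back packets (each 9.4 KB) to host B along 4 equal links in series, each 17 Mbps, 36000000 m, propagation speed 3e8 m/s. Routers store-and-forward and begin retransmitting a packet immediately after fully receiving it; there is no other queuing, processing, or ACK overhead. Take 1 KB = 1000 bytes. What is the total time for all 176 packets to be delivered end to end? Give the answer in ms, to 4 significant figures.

1272 ms

Per-hop transmission t_tx = L/R = 75200/17000000 = 4.42353 ms.
Per-hop propagation t_prop = 36000000/300000000 = 120 ms.
Pipeline fill: first packet needs 4·t_tx to clear all hops; remaining 175 packets each add one t_tx.
Total = (4+176-1)·t_tx + 4·t_prop = 179·4.42353 + 4·120 = 1272 ms.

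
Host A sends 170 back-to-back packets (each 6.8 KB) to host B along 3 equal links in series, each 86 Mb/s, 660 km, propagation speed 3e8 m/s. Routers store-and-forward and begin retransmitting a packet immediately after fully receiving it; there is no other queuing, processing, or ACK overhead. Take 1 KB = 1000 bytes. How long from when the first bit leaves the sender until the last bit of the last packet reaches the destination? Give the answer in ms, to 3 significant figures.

115 ms

Per-hop transmission t_tx = L/R = 54400/86000000 = 0.632558 ms.
Per-hop propagation t_prop = 660000/300000000 = 2.2 ms.
Pipeline fill: first packet needs 3·t_tx to clear all hops; remaining 169 packets each add one t_tx.
Total = (3+170-1)·t_tx + 3·t_prop = 172·0.632558 + 3·2.2 = 115 ms.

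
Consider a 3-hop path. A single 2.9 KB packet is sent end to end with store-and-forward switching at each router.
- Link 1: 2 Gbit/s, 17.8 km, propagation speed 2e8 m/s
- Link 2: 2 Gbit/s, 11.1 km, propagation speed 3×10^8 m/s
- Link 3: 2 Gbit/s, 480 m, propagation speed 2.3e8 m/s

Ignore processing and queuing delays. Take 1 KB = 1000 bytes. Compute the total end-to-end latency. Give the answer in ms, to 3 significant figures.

0.163 ms

L = 23200 bits.
Transmission delay per hop = L/R = 23200/2000000000 = 0.0116 ms; 3 hops → 0.0348 ms.
Propagation delays (d/s per hop): 0.089, 0.037, 0.00208696 ms; sum = 0.128087 ms.
End-to-end = 0.163 ms.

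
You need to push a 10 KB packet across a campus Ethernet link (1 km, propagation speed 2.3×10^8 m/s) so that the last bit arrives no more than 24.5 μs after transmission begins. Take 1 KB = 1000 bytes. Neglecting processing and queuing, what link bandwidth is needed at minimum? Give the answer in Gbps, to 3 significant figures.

3.97 Gbps

L = 80000 bits.
Propagation delay = 1000 / 2.3e+08 = 4.34783 μs.
Transmission budget = 24.5 − 4.34783 = 20.1522 μs.
R ≥ L / t_tx = 80000 bits / 2.01522e-05 s = 3.97 Gbps.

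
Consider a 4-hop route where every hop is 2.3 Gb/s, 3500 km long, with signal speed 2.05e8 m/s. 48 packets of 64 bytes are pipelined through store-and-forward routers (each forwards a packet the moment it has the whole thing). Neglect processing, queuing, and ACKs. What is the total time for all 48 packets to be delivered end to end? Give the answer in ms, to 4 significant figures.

Per-hop transmission t_tx = L/R = 512/2300000000 = 0.000222609 ms.
Per-hop propagation t_prop = 3500000/2.05e+08 = 17.0732 ms.
Pipeline fill: first packet needs 4·t_tx to clear all hops; remaining 47 packets each add one t_tx.
Total = (4+48-1)·t_tx + 4·t_prop = 51·0.000222609 + 4·17.0732 = 68.30 ms.

68.30 ms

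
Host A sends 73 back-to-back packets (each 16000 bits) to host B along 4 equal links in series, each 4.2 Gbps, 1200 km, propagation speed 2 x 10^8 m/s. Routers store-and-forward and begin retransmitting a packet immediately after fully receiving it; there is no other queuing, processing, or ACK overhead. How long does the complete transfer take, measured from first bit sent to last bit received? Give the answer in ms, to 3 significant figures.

24.3 ms

Per-hop transmission t_tx = L/R = 16000/4200000000 = 0.00380952 ms.
Per-hop propagation t_prop = 1200000/200000000 = 6 ms.
Pipeline fill: first packet needs 4·t_tx to clear all hops; remaining 72 packets each add one t_tx.
Total = (4+73-1)·t_tx + 4·t_prop = 76·0.00380952 + 4·6 = 24.3 ms.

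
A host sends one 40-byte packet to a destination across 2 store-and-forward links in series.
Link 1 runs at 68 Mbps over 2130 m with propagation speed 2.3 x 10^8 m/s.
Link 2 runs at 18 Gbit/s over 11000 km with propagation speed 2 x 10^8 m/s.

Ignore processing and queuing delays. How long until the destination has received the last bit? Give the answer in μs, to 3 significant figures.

55000 μs

L = 40 × 8 = 320 bits.
Transmission delays (L/R per hop): 4.70588, 0.0177778 μs; sum = 4.72366 μs.
Propagation delays (d/s per hop): 9.26087, 55000 μs; sum = 55009.3 μs.
End-to-end = 55000 μs.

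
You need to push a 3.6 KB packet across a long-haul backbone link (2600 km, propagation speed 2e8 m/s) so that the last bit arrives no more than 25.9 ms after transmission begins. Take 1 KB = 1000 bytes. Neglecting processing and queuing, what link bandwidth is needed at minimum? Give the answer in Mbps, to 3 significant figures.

2.23 Mbps

L = 28800 bits.
Propagation delay = 2600000 / 200000000 = 13 ms.
Transmission budget = 25.9 − 13 = 12.9 ms.
R ≥ L / t_tx = 28800 bits / 0.0129 s = 2.23 Mbps.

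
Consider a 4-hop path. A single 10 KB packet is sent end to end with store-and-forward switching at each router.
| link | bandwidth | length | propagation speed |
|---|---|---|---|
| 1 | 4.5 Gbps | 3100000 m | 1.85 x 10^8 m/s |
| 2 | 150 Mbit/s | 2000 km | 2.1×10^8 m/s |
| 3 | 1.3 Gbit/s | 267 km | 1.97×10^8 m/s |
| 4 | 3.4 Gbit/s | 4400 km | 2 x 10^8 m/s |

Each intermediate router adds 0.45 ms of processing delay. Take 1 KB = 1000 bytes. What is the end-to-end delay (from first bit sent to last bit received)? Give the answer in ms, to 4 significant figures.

51.62 ms

L = 80000 bits.
Transmission delays (L/R per hop): 0.0177778, 0.533333, 0.0615385, 0.0235294 ms; sum = 0.636179 ms.
Propagation delays (d/s per hop): 16.7568, 9.52381, 1.35533, 22 ms; sum = 49.6359 ms.
Processing at 3 router(s): 3 × 0.45 ms = 1.35 ms.
End-to-end = 51.62 ms.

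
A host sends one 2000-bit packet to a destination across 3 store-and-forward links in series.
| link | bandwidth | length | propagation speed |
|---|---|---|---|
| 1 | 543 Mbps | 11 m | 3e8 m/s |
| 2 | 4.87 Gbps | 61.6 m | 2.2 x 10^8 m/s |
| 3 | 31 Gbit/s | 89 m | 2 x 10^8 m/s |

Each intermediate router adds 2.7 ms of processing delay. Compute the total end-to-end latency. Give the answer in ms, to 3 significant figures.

5.40 ms

Transmission delays (L/R per hop): 0.00368324, 0.000410678, 6.45161e-05 ms; sum = 0.00415843 ms.
Propagation delays (d/s per hop): 3.66667e-05, 0.00028, 0.000445 ms; sum = 0.000761667 ms.
Processing at 2 router(s): 2 × 2.7 ms = 5.4 ms.
End-to-end = 5.40 ms.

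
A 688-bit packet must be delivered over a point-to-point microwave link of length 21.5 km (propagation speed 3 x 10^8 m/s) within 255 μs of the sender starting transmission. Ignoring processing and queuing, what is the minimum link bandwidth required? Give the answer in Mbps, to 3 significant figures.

Propagation delay = 21500 / 300000000 = 71.6667 μs.
Transmission budget = 255 − 71.6667 = 183.333 μs.
R ≥ L / t_tx = 688 bits / 0.000183333 s = 3.75 Mbps.

3.75 Mbps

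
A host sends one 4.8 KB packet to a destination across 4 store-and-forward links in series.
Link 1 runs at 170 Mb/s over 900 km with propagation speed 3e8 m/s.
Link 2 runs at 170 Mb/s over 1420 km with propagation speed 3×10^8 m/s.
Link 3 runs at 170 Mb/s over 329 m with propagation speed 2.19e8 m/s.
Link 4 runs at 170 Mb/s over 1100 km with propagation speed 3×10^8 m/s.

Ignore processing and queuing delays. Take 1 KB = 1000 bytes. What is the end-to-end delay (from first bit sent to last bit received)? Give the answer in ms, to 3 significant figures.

L = 38400 bits.
Transmission delay per hop = L/R = 38400/170000000 = 0.225882 ms; 4 hops → 0.903529 ms.
Propagation delays (d/s per hop): 3, 4.73333, 0.00150228, 3.66667 ms; sum = 11.4015 ms.
End-to-end = 12.3 ms.

12.3 ms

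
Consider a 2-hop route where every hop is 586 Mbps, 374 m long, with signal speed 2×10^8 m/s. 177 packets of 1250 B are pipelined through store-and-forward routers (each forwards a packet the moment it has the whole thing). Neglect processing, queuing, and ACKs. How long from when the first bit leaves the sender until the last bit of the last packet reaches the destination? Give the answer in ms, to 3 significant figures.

Per-hop transmission t_tx = L/R = 10000/586000000 = 0.0170648 ms.
Per-hop propagation t_prop = 374/200000000 = 0.00187 ms.
Pipeline fill: first packet needs 2·t_tx to clear all hops; remaining 176 packets each add one t_tx.
Total = (2+177-1)·t_tx + 2·t_prop = 178·0.0170648 + 2·0.00187 = 3.04 ms.

3.04 ms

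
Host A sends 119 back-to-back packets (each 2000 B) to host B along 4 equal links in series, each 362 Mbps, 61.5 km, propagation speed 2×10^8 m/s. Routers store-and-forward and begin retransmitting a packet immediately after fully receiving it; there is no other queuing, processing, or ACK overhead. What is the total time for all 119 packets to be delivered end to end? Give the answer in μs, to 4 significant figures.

6622 μs

Per-hop transmission t_tx = L/R = 16000/362000000 = 44.1989 μs.
Per-hop propagation t_prop = 61500/200000000 = 307.5 μs.
Pipeline fill: first packet needs 4·t_tx to clear all hops; remaining 118 packets each add one t_tx.
Total = (4+119-1)·t_tx + 4·t_prop = 122·44.1989 + 4·307.5 = 6622 μs.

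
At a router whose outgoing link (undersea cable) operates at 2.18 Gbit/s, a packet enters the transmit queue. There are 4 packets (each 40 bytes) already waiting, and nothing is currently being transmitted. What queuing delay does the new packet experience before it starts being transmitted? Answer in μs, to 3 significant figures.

0.587 μs

Each queued packet: L/R = 320/2180000000 = 0.146789 μs.
4 queued → 0.587156 μs.
Queuing delay = 0.587 μs.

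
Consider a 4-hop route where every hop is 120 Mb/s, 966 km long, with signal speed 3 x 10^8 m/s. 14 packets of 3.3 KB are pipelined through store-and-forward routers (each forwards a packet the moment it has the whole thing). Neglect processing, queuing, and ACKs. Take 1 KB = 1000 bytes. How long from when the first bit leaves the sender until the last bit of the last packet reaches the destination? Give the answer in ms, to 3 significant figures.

Per-hop transmission t_tx = L/R = 26400/120000000 = 0.22 ms.
Per-hop propagation t_prop = 966000/300000000 = 3.22 ms.
Pipeline fill: first packet needs 4·t_tx to clear all hops; remaining 13 packets each add one t_tx.
Total = (4+14-1)·t_tx + 4·t_prop = 17·0.22 + 4·3.22 = 16.6 ms.

16.6 ms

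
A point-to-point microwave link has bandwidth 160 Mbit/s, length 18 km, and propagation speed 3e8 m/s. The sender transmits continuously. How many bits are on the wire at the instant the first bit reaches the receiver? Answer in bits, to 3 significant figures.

9600 bits

Propagation delay = 18000 / 300000000 = 6e-05 s.
BDP = R × t_prop = 160000000 × 6e-05 = 9600 bits.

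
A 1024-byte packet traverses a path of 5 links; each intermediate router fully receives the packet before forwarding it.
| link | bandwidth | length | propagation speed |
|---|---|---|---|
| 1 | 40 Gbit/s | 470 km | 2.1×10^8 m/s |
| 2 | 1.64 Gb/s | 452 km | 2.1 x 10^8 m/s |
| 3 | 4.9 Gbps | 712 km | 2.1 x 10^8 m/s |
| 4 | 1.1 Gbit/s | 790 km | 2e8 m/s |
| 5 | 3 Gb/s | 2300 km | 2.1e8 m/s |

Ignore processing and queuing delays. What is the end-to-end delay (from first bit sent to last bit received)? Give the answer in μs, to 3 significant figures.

L = 1024 × 8 = 8192 bits.
Transmission delays (L/R per hop): 0.2048, 4.99512, 1.67184, 7.44727, 2.73067 μs; sum = 17.0497 μs.
Propagation delays (d/s per hop): 2238.1, 2152.38, 3390.48, 3950, 10952.4 μs; sum = 22683.3 μs.
End-to-end = 22700 μs.

22700 μs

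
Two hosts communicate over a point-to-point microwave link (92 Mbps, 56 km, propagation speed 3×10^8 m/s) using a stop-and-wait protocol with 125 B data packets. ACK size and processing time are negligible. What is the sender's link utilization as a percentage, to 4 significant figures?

t_tx = L/R = 1000/92000000 = 1.08696e-05 s.
t_prop = 56000/300000000 = 0.000186667 s; RTT = 0.000373333 s.
Cycle = t_tx + RTT = 0.000384203 s.
Utilization = t_tx / cycle = 1.08696e-05/0.000384203 = 2.829 %.

2.829 %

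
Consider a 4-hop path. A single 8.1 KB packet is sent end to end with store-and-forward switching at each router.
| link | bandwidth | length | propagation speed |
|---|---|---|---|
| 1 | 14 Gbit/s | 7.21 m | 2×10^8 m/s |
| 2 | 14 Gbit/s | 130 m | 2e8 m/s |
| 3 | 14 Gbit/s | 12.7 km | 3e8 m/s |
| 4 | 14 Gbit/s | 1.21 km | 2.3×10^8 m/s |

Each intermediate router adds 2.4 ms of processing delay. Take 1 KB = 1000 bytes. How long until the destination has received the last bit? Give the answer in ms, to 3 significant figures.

7.27 ms

L = 64800 bits.
Transmission delay per hop = L/R = 64800/14000000000 = 0.00462857 ms; 4 hops → 0.0185143 ms.
Propagation delays (d/s per hop): 3.605e-05, 0.00065, 0.0423333, 0.00526087 ms; sum = 0.0482803 ms.
Processing at 3 router(s): 3 × 2.4 ms = 7.2 ms.
End-to-end = 7.27 ms.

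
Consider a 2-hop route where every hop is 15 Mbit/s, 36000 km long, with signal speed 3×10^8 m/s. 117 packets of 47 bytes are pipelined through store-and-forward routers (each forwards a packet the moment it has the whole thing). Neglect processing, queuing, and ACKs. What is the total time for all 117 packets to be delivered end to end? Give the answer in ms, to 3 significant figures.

243 ms

Per-hop transmission t_tx = L/R = 376/15000000 = 0.0250667 ms.
Per-hop propagation t_prop = 36000000/300000000 = 120 ms.
Pipeline fill: first packet needs 2·t_tx to clear all hops; remaining 116 packets each add one t_tx.
Total = (2+117-1)·t_tx + 2·t_prop = 118·0.0250667 + 2·120 = 243 ms.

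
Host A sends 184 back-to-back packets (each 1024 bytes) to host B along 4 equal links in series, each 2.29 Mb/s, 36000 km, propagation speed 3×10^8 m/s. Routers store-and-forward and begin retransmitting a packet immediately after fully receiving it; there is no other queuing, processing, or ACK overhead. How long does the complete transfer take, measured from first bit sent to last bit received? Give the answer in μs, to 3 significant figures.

1150000 μs

Per-hop transmission t_tx = L/R = 8192/2290000 = 3577.29 μs.
Per-hop propagation t_prop = 36000000/300000000 = 120000 μs.
Pipeline fill: first packet needs 4·t_tx to clear all hops; remaining 183 packets each add one t_tx.
Total = (4+184-1)·t_tx + 4·t_prop = 187·3577.29 + 4·120000 = 1150000 μs.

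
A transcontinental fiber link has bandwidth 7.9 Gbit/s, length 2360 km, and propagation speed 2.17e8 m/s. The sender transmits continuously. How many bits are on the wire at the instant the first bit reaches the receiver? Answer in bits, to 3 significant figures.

Propagation delay = 2360000 / 217000000 = 0.0108756 s.
BDP = R × t_prop = 7900000000 × 0.0108756 = 85917100 bits.

85900000 bits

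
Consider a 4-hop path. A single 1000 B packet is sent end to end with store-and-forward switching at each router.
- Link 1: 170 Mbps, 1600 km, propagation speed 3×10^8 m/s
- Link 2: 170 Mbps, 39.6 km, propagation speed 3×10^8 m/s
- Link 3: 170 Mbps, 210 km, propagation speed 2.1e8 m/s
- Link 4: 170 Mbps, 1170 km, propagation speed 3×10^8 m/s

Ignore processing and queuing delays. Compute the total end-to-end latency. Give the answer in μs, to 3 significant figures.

10600 μs

L = 1000 × 8 = 8000 bits.
Transmission delay per hop = L/R = 8000/170000000 = 47.0588 μs; 4 hops → 188.235 μs.
Propagation delays (d/s per hop): 5333.33, 132, 1000, 3900 μs; sum = 10365.3 μs.
End-to-end = 10600 μs.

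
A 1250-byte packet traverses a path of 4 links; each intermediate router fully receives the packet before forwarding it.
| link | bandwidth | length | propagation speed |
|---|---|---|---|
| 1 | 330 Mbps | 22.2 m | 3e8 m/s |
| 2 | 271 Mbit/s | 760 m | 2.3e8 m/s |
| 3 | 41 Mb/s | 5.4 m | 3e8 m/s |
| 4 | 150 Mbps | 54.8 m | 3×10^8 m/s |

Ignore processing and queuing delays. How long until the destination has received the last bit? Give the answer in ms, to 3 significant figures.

L = 1250 × 8 = 10000 bits.
Transmission delays (L/R per hop): 0.030303, 0.0369004, 0.243902, 0.0666667 ms; sum = 0.377773 ms.
Propagation delays (d/s per hop): 7.4e-05, 0.00330435, 1.8e-05, 0.000182667 ms; sum = 0.00357901 ms.
End-to-end = 0.381 ms.

0.381 ms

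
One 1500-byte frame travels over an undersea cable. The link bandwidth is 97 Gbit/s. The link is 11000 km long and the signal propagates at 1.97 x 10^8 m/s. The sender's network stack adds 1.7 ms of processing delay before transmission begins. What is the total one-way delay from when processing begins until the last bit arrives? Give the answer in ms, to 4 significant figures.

L = 1500 × 8 = 12000 bits.
Transmission delay = L/R = 12000 / 97000000000 = 0.000123711 ms.
Propagation delay = d/s = 11000000 m / 197000000 m/s = 55.8376 ms.
Plus processing delay 1.7 ms = 1.7 ms.
Total = 57.54 ms.

57.54 ms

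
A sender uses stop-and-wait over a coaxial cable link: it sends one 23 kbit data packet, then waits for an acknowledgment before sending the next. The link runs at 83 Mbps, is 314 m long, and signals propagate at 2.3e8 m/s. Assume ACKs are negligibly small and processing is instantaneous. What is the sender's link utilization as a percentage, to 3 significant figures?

t_tx = L/R = 23000/83000000 = 0.000277108 s.
t_prop = 314/2.3e+08 = 1.36522e-06 s; RTT = 2.73043e-06 s.
Cycle = t_tx + RTT = 0.000279839 s.
Utilization = t_tx / cycle = 0.000277108/0.000279839 = 99.0 %.

99.0 %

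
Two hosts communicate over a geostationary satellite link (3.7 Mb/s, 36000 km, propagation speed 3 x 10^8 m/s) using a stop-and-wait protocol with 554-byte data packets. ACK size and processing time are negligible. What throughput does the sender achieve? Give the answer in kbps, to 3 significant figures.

t_tx = L/R = 4432/3700000 = 0.00119784 s.
t_prop = 36000000/300000000 = 0.12 s; RTT = 0.24 s.
Cycle = t_tx + RTT = 0.241198 s.
Throughput = L / cycle = 4432 / 0.241198 = 18.4 kbps.

18.4 kbps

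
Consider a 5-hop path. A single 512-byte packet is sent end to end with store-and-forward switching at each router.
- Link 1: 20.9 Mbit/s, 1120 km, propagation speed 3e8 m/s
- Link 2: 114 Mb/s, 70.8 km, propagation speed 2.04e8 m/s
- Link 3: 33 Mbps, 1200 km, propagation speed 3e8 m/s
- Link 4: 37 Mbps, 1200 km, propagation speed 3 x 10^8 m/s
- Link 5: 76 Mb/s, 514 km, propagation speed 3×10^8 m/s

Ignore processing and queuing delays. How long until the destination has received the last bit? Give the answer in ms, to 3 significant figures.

14.3 ms

L = 512 × 8 = 4096 bits.
Transmission delays (L/R per hop): 0.195981, 0.0359298, 0.124121, 0.110703, 0.0538947 ms; sum = 0.520629 ms.
Propagation delays (d/s per hop): 3.73333, 0.347059, 4, 4, 1.71333 ms; sum = 13.7937 ms.
End-to-end = 14.3 ms.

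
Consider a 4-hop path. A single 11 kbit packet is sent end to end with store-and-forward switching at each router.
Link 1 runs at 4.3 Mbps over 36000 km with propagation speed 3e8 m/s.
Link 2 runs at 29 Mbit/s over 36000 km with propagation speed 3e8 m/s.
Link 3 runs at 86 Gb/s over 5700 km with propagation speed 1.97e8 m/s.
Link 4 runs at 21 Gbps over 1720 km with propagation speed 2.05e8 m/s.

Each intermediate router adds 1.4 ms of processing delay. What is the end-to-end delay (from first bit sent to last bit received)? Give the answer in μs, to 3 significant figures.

284000 μs

L = 11000 bits.
Transmission delays (L/R per hop): 2558.14, 379.31, 0.127907, 0.52381 μs; sum = 2938.1 μs.
Propagation delays (d/s per hop): 120000, 120000, 28934, 8390.24 μs; sum = 277324 μs.
Processing at 3 router(s): 3 × 1.4 ms = 4200 μs.
End-to-end = 284000 μs.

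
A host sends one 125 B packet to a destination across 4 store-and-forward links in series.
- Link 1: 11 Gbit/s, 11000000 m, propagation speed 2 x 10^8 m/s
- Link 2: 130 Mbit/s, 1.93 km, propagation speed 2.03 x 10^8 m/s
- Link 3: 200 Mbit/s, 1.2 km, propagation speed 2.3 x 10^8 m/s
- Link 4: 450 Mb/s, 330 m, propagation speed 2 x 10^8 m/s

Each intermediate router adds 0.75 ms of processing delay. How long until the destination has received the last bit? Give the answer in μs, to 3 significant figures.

L = 125 × 8 = 1000 bits.
Transmission delays (L/R per hop): 0.0909091, 7.69231, 5, 2.22222 μs; sum = 15.0054 μs.
Propagation delays (d/s per hop): 55000, 9.50739, 5.21739, 1.65 μs; sum = 55016.4 μs.
Processing at 3 router(s): 3 × 0.75 ms = 2250 μs.
End-to-end = 57300 μs.

57300 μs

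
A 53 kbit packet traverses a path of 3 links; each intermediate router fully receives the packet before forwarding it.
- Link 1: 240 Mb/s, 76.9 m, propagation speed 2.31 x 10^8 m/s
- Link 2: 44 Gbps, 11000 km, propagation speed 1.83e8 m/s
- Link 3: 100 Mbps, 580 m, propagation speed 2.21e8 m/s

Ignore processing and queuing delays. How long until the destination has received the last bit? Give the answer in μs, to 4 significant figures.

60860 μs

L = 53000 bits.
Transmission delays (L/R per hop): 220.833, 1.20455, 530 μs; sum = 752.038 μs.
Propagation delays (d/s per hop): 0.3329, 60109.3, 2.62443 μs; sum = 60112.2 μs.
End-to-end = 60860 μs.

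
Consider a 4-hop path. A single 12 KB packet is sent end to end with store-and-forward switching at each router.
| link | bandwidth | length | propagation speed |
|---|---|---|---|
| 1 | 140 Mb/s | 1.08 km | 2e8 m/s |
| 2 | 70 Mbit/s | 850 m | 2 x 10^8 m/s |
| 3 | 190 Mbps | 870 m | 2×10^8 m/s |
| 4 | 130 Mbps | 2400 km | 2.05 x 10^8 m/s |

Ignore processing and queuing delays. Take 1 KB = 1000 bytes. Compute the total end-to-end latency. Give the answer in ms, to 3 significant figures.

15.0 ms

L = 96000 bits.
Transmission delays (L/R per hop): 0.685714, 1.37143, 0.505263, 0.738462 ms; sum = 3.30087 ms.
Propagation delays (d/s per hop): 0.0054, 0.00425, 0.00435, 11.7073 ms; sum = 11.7213 ms.
End-to-end = 15.0 ms.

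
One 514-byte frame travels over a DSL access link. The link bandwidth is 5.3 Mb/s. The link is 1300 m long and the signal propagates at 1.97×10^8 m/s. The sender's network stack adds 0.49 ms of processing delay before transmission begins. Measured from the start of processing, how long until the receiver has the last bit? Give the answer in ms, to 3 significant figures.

L = 514 × 8 = 4112 bits.
Transmission delay = L/R = 4112 / 5300000 = 0.775849 ms.
Propagation delay = d/s = 1300 m / 197000000 m/s = 0.00659898 ms.
Plus processing delay 0.49 ms = 0.49 ms.
Total = 1.27 ms.

1.27 ms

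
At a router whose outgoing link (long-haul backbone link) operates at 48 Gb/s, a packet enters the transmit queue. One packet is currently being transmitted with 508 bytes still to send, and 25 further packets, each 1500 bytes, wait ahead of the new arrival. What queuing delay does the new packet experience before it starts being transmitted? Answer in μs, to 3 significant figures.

Each queued packet: L/R = 12000/48000000000 = 0.25 μs.
25 queued → 6.25 μs.
Plus remaining 4064 bits of current packet: 0.0846667 μs.
Queuing delay = 6.33 μs.

6.33 μs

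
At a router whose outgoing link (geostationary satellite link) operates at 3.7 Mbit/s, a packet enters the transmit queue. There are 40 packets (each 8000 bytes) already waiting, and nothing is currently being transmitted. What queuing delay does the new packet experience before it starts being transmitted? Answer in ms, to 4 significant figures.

691.9 ms

Each queued packet: L/R = 64000/3700000 = 17.2973 ms.
40 queued → 691.892 ms.
Queuing delay = 691.9 ms.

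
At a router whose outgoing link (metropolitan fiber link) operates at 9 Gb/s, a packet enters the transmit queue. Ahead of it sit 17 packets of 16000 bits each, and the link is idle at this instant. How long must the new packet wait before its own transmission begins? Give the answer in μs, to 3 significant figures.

Each queued packet: L/R = 16000/9000000000 = 1.77778 μs.
17 queued → 30.2222 μs.
Queuing delay = 30.2 μs.

30.2 μs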